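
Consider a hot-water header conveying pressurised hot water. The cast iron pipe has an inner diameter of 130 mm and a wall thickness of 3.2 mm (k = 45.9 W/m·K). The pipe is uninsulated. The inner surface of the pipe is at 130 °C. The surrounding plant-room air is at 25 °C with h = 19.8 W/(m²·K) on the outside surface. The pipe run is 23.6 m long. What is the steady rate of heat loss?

Q ≈ 21000 W

Cylindrical conduction, so R = ln(r₂/r₁)/(2πkL) per layer, in series:
R_cast iron pipe wall = ln(68.2/65)/(2π×45.9×23.6) = 7.061×10^-6 K/W
R_outer film = 1/(h_o·2πr_oL) = 1/(19.8×2π×0.0682×23.6) = 0.004994 K/W
R_total = 0.005001 K/W
Q = ΔT/R_total = 105/0.005001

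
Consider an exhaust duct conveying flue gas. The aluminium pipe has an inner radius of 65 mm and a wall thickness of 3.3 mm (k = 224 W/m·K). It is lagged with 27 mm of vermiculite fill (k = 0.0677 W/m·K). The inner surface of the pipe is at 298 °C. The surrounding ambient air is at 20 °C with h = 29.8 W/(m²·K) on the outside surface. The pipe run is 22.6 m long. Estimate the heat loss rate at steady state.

Per-layer cylindrical resistances, series-summed:
R_aluminium pipe wall = ln(68.3/65)/(2π×224×22.6) = 1.557×10^-6 K/W
R_vermiculite fill = ln(95.3/68.3)/(2π×0.0677×22.6) = 0.03465 K/W
R_outer film = 1/(h_o·2πr_oL) = 1/(29.8×2π×0.0953×22.6) = 0.00248 K/W
R_total = 0.03713 K/W
Q = ΔT/R_total = 278/0.03713

Q ≈ 7490 W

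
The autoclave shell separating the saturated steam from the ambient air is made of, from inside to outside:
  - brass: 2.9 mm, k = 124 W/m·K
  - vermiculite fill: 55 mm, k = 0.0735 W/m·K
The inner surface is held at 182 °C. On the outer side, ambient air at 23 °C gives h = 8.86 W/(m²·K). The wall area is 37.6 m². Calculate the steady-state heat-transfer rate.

Treating each layer as a thermal resistance in series:
R_brass = L/(kA) = 0.0029/(124×37.6) = 6.22×10^-7 K/W
R_vermiculite fill = L/(kA) = 0.055/(0.0735×37.6) = 0.0199 K/W
R_outer film = 1/(h_o·A) = 1/(8.86×37.6) = 0.003002 K/W
R_total = 0.0229 K/W
Q = ΔT / R_total = 159 / 0.0229

Q ≈ 6940 W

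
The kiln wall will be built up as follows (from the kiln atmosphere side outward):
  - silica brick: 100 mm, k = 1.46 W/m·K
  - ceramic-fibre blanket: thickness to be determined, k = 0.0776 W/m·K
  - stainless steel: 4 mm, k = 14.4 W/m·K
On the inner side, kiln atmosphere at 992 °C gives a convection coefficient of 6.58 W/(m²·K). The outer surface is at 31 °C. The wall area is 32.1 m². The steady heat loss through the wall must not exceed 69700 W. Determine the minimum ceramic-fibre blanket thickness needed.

Treating each layer as a thermal resistance in series:
R_inner film = 1/(h_i·A) = 1/(6.58×32.1) = 0.004734 K/W
R_silica brick = L/(kA) = 0.1/(1.46×32.1) = 0.002134 K/W
R_stainless steel = L/(kA) = 0.004/(14.4×32.1) = 8.654×10^-6 K/W
Sum of the known resistances R_other = 0.006877 K/W
Required total resistance R_tot = ΔT/Q_allow = 961/69700 = 0.01379 K/W
R_ceramic-fibre blanket = R_tot − R_other = 0.006911 K/W
L = R·k·A = 0.006911×0.0776×32.1

L ≈ 17.2 mm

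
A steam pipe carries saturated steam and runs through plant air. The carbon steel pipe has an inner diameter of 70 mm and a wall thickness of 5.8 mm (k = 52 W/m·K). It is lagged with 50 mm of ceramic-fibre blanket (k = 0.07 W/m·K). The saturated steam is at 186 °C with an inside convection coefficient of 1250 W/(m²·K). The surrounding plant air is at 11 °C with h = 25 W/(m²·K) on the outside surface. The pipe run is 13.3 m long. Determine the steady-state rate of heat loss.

For a radial system each layer contributes R = ln(r_out/r_in)/(2πkL); films add R = 1/(hA).
R_inner film = 1/(h_i·2πr₁L) = 1/(1250×2π×0.035×13.3) = 2.735×10^-4 K/W
R_carbon steel pipe wall = ln(40.8/35)/(2π×52×13.3) = 3.529×10^-5 K/W
R_ceramic-fibre blanket = ln(90.8/40.8)/(2π×0.07×13.3) = 0.1368 K/W
R_outer film = 1/(h_o·2πr_oL) = 1/(25×2π×0.0908×13.3) = 0.005272 K/W
R_total = 0.1423 K/W
Q = ΔT/R_total = 175/0.1423

Q ≈ 1230 W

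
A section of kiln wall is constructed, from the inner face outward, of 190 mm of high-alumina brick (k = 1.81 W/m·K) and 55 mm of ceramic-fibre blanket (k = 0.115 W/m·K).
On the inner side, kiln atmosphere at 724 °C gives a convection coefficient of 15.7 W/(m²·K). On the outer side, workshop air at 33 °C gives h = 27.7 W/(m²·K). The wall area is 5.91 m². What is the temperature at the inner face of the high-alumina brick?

T ≈ 660 °C

Thermal resistances in series:
R_inner film = 1/(h_i·A) = 1/(15.7×5.91) = 0.01078 K/W
R_high-alumina brick = L/(kA) = 0.19/(1.81×5.91) = 0.01776 K/W
R_ceramic-fibre blanket = L/(kA) = 0.055/(0.115×5.91) = 0.08092 K/W
R_outer film = 1/(h_o·A) = 1/(27.7×5.91) = 0.006108 K/W
R_total = 0.1156 K/W;  Q = ΔT/R_total = 691/0.1156 = 5979 W
T_interface = T_inner − Q·ΣR(inner→interface) = 724 − 5980×0.01078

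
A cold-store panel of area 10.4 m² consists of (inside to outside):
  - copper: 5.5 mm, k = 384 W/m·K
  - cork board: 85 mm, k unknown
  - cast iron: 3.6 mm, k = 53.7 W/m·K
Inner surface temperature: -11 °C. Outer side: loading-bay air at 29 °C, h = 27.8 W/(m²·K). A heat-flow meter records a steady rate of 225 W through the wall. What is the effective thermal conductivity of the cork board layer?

Treating each layer as a thermal resistance in series:
R_copper = L/(kA) = 0.0055/(384×10.4) = 1.377×10^-6 K/W
R_cast iron = L/(kA) = 0.0036/(53.7×10.4) = 6.446×10^-6 K/W
R_outer film = 1/(h_o·A) = 1/(27.8×10.4) = 0.003459 K/W
Sum of known resistances R_other = 0.003467 K/W
Total R = ΔT/Q = 40/225 = 0.1778 K/W
R_cork board = R_total − R_other = 0.1743 K/W
k = L/(R·A) = 0.085/(0.1743×10.4)

k ≈ 0.0469 W/(m·K)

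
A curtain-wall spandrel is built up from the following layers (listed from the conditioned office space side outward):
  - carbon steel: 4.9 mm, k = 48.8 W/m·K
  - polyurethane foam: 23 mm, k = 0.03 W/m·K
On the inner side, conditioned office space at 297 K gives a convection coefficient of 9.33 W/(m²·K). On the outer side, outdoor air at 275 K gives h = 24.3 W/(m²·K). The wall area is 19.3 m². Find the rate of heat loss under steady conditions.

Q ≈ 464 W

Model the wall as resistances in series:
R_inner film = 1/(h_i·A) = 1/(9.33×19.3) = 0.005553 K/W
R_carbon steel = L/(kA) = 0.0049/(48.8×19.3) = 5.203×10^-6 K/W
R_polyurethane foam = L/(kA) = 0.023/(0.03×19.3) = 0.03972 K/W
R_outer film = 1/(h_o·A) = 1/(24.3×19.3) = 0.002132 K/W
R_total = 0.04741 K/W
Q = ΔT / R_total = 22 / 0.04741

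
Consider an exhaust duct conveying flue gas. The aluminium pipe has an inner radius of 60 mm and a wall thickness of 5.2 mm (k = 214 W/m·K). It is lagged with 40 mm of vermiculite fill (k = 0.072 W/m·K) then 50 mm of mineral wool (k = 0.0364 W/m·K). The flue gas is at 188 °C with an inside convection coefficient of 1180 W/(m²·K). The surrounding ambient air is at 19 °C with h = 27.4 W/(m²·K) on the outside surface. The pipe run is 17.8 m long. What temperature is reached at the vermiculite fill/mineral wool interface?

T ≈ 124 °C

Cylindrical conduction, so R = ln(r₂/r₁)/(2πkL) per layer, in series:
R_inner film = 1/(h_i·2πr₁L) = 1/(1180×2π×0.06×17.8) = 1.263×10^-4 K/W
R_aluminium pipe wall = ln(65.2/60)/(2π×214×17.8) = 3.473×10^-6 K/W
R_vermiculite fill = ln(105.2/65.2)/(2π×0.072×17.8) = 0.05941 K/W
R_mineral wool = ln(155.2/105.2)/(2π×0.0364×17.8) = 0.09552 K/W
R_outer film = 1/(h_o·2πr_oL) = 1/(27.4×2π×0.1552×17.8) = 0.002103 K/W
R_total = 0.1572 K/W
Q = ΔT/R_total = 169/0.1572
Q = 1080 W
T_interface = T_inner − Q·ΣR(inner→interface) = 188 − 1080×0.05954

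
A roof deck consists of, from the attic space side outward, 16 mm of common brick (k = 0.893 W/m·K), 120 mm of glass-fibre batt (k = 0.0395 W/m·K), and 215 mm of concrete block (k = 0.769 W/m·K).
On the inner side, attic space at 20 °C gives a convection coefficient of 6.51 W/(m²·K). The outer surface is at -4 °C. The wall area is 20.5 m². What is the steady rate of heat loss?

Q ≈ 141 W

Thermal resistances in series:
R_inner film = 1/(h_i·A) = 1/(6.51×20.5) = 0.007493 K/W
R_common brick = L/(kA) = 0.016/(0.893×20.5) = 8.74×10^-4 K/W
R_glass-fibre batt = L/(kA) = 0.12/(0.0395×20.5) = 0.1482 K/W
R_concrete block = L/(kA) = 0.215/(0.769×20.5) = 0.01364 K/W
R_total = 0.1702 K/W
Q = ΔT / R_total = 24 / 0.1702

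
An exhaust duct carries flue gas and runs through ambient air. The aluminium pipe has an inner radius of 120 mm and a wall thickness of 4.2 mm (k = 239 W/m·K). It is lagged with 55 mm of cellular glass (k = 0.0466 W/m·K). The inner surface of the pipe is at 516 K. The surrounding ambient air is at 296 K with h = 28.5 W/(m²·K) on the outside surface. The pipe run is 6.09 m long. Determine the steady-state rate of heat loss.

Q ≈ 1040 W

Radial resistances (cylindrical: R_cond = ln(r_o/r_i)/(2πkL), R_conv = 1/(h·2πrL)):
R_aluminium pipe wall = ln(124.2/120)/(2π×239×6.09) = 3.762×10^-6 K/W
R_cellular glass = ln(179.2/124.2)/(2π×0.0466×6.09) = 0.2056 K/W
R_outer film = 1/(h_o·2πr_oL) = 1/(28.5×2π×0.1792×6.09) = 0.005117 K/W
R_total = 0.2107 K/W
Q = ΔT/R_total = 220/0.2107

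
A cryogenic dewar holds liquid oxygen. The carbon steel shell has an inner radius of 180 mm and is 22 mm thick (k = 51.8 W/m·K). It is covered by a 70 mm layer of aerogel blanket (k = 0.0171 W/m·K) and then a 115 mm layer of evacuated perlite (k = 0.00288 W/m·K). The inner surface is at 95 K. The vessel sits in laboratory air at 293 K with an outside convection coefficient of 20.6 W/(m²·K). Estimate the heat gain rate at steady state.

Spherical conduction: R = (1/r_in − 1/r_out)/(4πk) per layer; series-sum.
R_carbon steel shell = (1/0.18 − 1/0.202)/(4π×51.8) = 9.295×10^-4 K/W
R_aerogel blanket = (1/0.202 − 1/0.272)/(4π×0.0171) = 5.929 K/W
R_evacuated perlite = (1/0.272 − 1/0.387)/(4π×0.00288) = 30.19 K/W
R_outer film = 1/(h·4πr_o²) = 1/(20.6×4π×0.387²) = 0.02579 K/W
R_total = 36.14 K/W
Q = ΔT/R_total = 198/36.14

Q ≈ 5.48 W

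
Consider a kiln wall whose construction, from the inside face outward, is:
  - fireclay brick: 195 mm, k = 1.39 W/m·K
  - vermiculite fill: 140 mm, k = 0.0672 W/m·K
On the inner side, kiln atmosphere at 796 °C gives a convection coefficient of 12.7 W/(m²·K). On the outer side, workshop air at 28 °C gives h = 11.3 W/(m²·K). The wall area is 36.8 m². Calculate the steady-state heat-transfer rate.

Q ≈ 11800 W

Thermal resistances in series:
R_inner film = 1/(h_i·A) = 1/(12.7×36.8) = 0.00214 K/W
R_fireclay brick = L/(kA) = 0.195/(1.39×36.8) = 0.003812 K/W
R_vermiculite fill = L/(kA) = 0.14/(0.0672×36.8) = 0.05661 K/W
R_outer film = 1/(h_o·A) = 1/(11.3×36.8) = 0.002405 K/W
R_total = 0.06497 K/W
Q = ΔT / R_total = 768 / 0.06497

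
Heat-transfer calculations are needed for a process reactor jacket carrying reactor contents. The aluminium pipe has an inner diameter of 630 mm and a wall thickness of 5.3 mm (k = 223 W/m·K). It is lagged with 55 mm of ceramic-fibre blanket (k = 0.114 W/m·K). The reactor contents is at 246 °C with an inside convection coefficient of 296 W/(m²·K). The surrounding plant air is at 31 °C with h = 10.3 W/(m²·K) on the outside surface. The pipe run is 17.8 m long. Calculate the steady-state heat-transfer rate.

Per-layer cylindrical resistances, series-summed:
R_inner film = 1/(h_i·2πr₁L) = 1/(296×2π×0.315×17.8) = 9.59×10^-5 K/W
R_aluminium pipe wall = ln(320.3/315)/(2π×223×17.8) = 6.69×10^-7 K/W
R_ceramic-fibre blanket = ln(375.3/320.3)/(2π×0.114×17.8) = 0.01243 K/W
R_outer film = 1/(h_o·2πr_oL) = 1/(10.3×2π×0.3753×17.8) = 0.002313 K/W
R_total = 0.01484 K/W
Q = ΔT/R_total = 215/0.01484

Q ≈ 14500 W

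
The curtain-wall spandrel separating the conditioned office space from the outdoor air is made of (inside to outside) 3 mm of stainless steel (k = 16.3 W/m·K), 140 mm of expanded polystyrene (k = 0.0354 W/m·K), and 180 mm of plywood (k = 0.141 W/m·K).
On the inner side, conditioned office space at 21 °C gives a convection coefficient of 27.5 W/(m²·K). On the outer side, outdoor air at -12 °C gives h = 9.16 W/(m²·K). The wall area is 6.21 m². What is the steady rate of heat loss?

Model the wall as resistances in series:
R_inner film = 1/(h_i·A) = 1/(27.5×6.21) = 0.005856 K/W
R_stainless steel = L/(kA) = 0.003/(16.3×6.21) = 2.964×10^-5 K/W
R_expanded polystyrene = L/(kA) = 0.14/(0.0354×6.21) = 0.6368 K/W
R_plywood = L/(kA) = 0.18/(0.141×6.21) = 0.2056 K/W
R_outer film = 1/(h_o·A) = 1/(9.16×6.21) = 0.01758 K/W
R_total = 0.8659 K/W
Q = ΔT / R_total = 33 / 0.8659

Q ≈ 38.1 W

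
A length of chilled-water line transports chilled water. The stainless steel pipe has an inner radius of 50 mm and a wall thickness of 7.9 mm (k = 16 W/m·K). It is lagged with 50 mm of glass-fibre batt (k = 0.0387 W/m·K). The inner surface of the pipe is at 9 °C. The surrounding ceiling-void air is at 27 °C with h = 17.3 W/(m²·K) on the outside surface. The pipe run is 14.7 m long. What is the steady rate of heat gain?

Radial resistances (cylindrical: R_cond = ln(r_o/r_i)/(2πkL), R_conv = 1/(h·2πrL)):
R_stainless steel pipe wall = ln(57.9/50)/(2π×16×14.7) = 9.927×10^-5 K/W
R_glass-fibre batt = ln(107.9/57.9)/(2π×0.0387×14.7) = 0.1741 K/W
R_outer film = 1/(h_o·2πr_oL) = 1/(17.3×2π×0.1079×14.7) = 0.0058 K/W
R_total = 0.18 K/W
Q = ΔT/R_total = 18/0.18

Q ≈ 100 W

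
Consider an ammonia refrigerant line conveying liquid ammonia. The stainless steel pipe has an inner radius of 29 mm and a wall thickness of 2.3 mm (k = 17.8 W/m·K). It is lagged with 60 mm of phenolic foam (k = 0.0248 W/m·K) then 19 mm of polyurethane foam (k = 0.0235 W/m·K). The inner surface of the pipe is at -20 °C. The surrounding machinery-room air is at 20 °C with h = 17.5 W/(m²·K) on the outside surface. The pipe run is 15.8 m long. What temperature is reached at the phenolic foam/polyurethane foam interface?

Cylindrical conduction, so R = ln(r₂/r₁)/(2πkL) per layer, in series:
R_stainless steel pipe wall = ln(31.3/29)/(2π×17.8×15.8) = 4.319×10^-5 K/W
R_phenolic foam = ln(91.3/31.3)/(2π×0.0248×15.8) = 0.4348 K/W
R_polyurethane foam = ln(110.3/91.3)/(2π×0.0235×15.8) = 0.08104 K/W
R_outer film = 1/(h_o·2πr_oL) = 1/(17.5×2π×0.1103×15.8) = 0.005219 K/W
R_total = 0.5211 K/W
Q = ΔT/R_total = 40/0.5211
Q = 76.8 W
T_interface = T_inner + Q·ΣR(inner→interface) = -20 + 76.8×0.4349

T ≈ 13.4 °C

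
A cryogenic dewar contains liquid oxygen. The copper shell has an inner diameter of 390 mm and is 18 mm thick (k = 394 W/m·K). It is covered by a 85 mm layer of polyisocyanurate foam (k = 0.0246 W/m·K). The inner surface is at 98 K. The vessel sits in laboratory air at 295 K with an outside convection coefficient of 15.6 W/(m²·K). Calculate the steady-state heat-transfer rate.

Q ≈ 44.9 W

For a spherical shell R = (1/r₁ − 1/r₂)/(4πk); film R = 1/(h·4πr²). In series:
R_copper shell = (1/0.195 − 1/0.213)/(4π×394) = 8.753×10^-5 K/W
R_polyisocyanurate foam = (1/0.213 − 1/0.298)/(4π×0.0246) = 4.332 K/W
R_outer film = 1/(h·4πr_o²) = 1/(15.6×4π×0.298²) = 0.05744 K/W
R_total = 4.389 K/W
Q = ΔT/R_total = 197/4.389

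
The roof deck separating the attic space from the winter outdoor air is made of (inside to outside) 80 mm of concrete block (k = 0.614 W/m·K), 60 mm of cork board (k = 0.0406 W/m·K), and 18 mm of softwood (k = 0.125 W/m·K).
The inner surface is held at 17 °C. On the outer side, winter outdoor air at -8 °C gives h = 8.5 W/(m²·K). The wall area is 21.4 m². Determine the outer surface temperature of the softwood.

T ≈ -6.43 °C

Using the resistance-network approach (series):
R_concrete block = L/(kA) = 0.08/(0.614×21.4) = 0.006088 K/W
R_cork board = L/(kA) = 0.06/(0.0406×21.4) = 0.06906 K/W
R_softwood = L/(kA) = 0.018/(0.125×21.4) = 0.006729 K/W
R_outer film = 1/(h_o·A) = 1/(8.5×21.4) = 0.005498 K/W
R_total = 0.08737 K/W;  Q = ΔT/R_total = 25/0.08737 = 286.1 W
T_interface = T_inner − Q·ΣR(inner→interface) = 17 − 286×0.08188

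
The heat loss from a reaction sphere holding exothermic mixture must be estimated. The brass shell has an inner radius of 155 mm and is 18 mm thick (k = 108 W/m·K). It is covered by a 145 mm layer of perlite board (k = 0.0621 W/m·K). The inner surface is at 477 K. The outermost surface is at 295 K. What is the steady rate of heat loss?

Q ≈ 53.9 W

Spherical conduction: R = (1/r_in − 1/r_out)/(4πk) per layer; series-sum.
R_brass shell = (1/0.155 − 1/0.173)/(4π×108) = 4.946×10^-4 K/W
R_perlite board = (1/0.173 − 1/0.318)/(4π×0.0621) = 3.377 K/W
R_total = 3.378 K/W
Q = ΔT/R_total = 182/3.378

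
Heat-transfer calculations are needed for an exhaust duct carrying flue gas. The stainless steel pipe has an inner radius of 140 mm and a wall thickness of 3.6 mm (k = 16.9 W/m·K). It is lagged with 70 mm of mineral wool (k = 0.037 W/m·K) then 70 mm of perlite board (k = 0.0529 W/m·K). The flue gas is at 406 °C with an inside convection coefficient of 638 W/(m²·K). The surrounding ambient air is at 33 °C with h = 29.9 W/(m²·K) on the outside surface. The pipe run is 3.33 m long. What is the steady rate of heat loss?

Q ≈ 481 W

Treating each annulus and film as a series resistance:
R_inner film = 1/(h_i·2πr₁L) = 1/(638×2π×0.14×3.33) = 5.351×10^-4 K/W
R_stainless steel pipe wall = ln(143.6/140)/(2π×16.9×3.33) = 7.18×10^-5 K/W
R_mineral wool = ln(213.6/143.6)/(2π×0.037×3.33) = 0.5129 K/W
R_perlite board = ln(283.6/213.6)/(2π×0.0529×3.33) = 0.2561 K/W
R_outer film = 1/(h_o·2πr_oL) = 1/(29.9×2π×0.2836×3.33) = 0.005636 K/W
R_total = 0.7753 K/W
Q = ΔT/R_total = 373/0.7753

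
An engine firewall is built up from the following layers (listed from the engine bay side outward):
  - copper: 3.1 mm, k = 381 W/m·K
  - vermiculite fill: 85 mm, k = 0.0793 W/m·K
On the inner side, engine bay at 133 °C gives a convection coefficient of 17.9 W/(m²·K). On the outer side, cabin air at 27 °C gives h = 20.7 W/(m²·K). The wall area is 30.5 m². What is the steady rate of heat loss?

Q ≈ 2750 W

Model the wall as resistances in series:
R_inner film = 1/(h_i·A) = 1/(17.9×30.5) = 0.001832 K/W
R_copper = L/(kA) = 0.0031/(381×30.5) = 2.668×10^-7 K/W
R_vermiculite fill = L/(kA) = 0.085/(0.0793×30.5) = 0.03514 K/W
R_outer film = 1/(h_o·A) = 1/(20.7×30.5) = 0.001584 K/W
R_total = 0.03856 K/W
Q = ΔT / R_total = 106 / 0.03856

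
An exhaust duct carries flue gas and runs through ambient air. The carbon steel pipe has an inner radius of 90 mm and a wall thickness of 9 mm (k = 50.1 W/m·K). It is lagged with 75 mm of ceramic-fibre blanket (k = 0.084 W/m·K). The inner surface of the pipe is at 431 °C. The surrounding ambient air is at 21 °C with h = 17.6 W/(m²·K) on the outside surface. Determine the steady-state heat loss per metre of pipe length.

q′ ≈ 366 W/m

Per-layer cylindrical resistances, series-summed:
R_carbon steel pipe wall = ln(99/90)/(2π×50.1×1) = 3.028×10^-4 K/W
R_ceramic-fibre blanket = ln(174/99)/(2π×0.084×1) = 1.068 K/W
R_outer film = 1/(h_o·2πr_oL) = 1/(17.6×2π×0.174×1) = 0.05197 K/W
R_total = 1.121 K/W
Q = ΔT/R_total = 410/1.121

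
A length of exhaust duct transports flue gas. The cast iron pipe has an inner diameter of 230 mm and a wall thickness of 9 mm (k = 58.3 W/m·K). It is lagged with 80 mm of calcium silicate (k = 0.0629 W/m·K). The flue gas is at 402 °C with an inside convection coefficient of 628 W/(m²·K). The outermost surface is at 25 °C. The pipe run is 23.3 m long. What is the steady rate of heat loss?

Q ≈ 6960 W

For a radial system each layer contributes R = ln(r_out/r_in)/(2πkL); films add R = 1/(hA).
R_inner film = 1/(h_i·2πr₁L) = 1/(628×2π×0.115×23.3) = 9.458×10^-5 K/W
R_cast iron pipe wall = ln(124/115)/(2π×58.3×23.3) = 8.828×10^-6 K/W
R_calcium silicate = ln(204/124)/(2π×0.0629×23.3) = 0.05406 K/W
R_total = 0.05417 K/W
Q = ΔT/R_total = 377/0.05417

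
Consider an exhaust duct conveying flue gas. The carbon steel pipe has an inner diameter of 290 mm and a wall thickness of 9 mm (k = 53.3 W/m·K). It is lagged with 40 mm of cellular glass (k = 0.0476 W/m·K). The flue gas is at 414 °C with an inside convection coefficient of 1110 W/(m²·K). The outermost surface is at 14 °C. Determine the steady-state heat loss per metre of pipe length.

q′ ≈ 517 W/m

Cylindrical conduction, so R = ln(r₂/r₁)/(2πkL) per layer, in series:
R_inner film = 1/(h_i·2πr₁L) = 1/(1110×2π×0.145×1) = 9.888×10^-4 K/W
R_carbon steel pipe wall = ln(154/145)/(2π×53.3×1) = 1.798×10^-4 K/W
R_cellular glass = ln(194/154)/(2π×0.0476×1) = 0.7721 K/W
R_total = 0.7732 K/W
Q = ΔT/R_total = 400/0.7732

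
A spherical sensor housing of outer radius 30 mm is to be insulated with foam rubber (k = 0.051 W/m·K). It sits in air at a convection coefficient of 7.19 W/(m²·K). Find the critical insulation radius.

For a sphere r_cr = 2k/h = 2×0.051/7.19
r_cr = 14.2 mm; since the bare radius (30 mm) is above r_cr, any added insulation will reduce heat loss.

r_cr ≈ 14.2 mm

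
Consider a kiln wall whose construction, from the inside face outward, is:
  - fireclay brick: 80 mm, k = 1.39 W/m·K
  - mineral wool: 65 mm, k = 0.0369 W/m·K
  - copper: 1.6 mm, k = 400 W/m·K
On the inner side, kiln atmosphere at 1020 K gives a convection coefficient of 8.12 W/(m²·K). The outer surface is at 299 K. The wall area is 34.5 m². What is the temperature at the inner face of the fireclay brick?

Model the wall as resistances in series:
R_inner film = 1/(h_i·A) = 1/(8.12×34.5) = 0.00357 K/W
R_fireclay brick = L/(kA) = 0.08/(1.39×34.5) = 0.001668 K/W
R_mineral wool = L/(kA) = 0.065/(0.0369×34.5) = 0.05106 K/W
R_copper = L/(kA) = 0.0016/(400×34.5) = 1.159×10^-7 K/W
R_total = 0.0563 K/W;  Q = ΔT/R_total = 721/0.0563 = 12810 W
T_interface = T_inner − Q·ΣR(inner→interface) = 1020 − 12800×0.00357

T ≈ 974 K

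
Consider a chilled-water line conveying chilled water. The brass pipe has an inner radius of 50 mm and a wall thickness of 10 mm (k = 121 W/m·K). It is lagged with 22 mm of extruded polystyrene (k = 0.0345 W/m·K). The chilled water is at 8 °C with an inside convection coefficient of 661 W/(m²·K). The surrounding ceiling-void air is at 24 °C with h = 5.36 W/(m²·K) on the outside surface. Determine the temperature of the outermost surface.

Cylindrical conduction, so R = ln(r₂/r₁)/(2πkL) per layer, in series:
R_inner film = 1/(h_i·2πr₁L) = 1/(661×2π×0.05×1) = 0.004816 K/W
R_brass pipe wall = ln(60/50)/(2π×121×1) = 2.398×10^-4 K/W
R_extruded polystyrene = ln(82/60)/(2π×0.0345×1) = 1.441 K/W
R_outer film = 1/(h_o·2πr_oL) = 1/(5.36×2π×0.082×1) = 0.3621 K/W
R_total = 1.808 K/W
Q = ΔT/R_total = 16/1.808
Q = 8.85 W/m
T_interface = T_inner + Q·ΣR(inner→interface) = 8 + 8.85×1.446

T ≈ 20.8 °C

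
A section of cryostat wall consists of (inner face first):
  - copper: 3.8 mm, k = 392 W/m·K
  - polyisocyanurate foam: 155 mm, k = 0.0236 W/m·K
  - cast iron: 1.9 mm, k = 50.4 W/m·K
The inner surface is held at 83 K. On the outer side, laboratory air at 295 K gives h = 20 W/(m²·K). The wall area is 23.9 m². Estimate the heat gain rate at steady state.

Q ≈ 766 W

Model the wall as resistances in series:
R_copper = L/(kA) = 0.0038/(392×23.9) = 4.056×10^-7 K/W
R_polyisocyanurate foam = L/(kA) = 0.155/(0.0236×23.9) = 0.2748 K/W
R_cast iron = L/(kA) = 0.0019/(50.4×23.9) = 1.577×10^-6 K/W
R_outer film = 1/(h_o·A) = 1/(20×23.9) = 0.002092 K/W
R_total = 0.2769 K/W
Q = ΔT / R_total = 212 / 0.2769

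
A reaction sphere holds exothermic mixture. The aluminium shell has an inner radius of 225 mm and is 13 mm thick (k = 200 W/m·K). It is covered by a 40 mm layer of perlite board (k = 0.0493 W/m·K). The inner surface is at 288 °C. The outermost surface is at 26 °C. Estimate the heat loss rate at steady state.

For a spherical shell R = (1/r₁ − 1/r₂)/(4πk); film R = 1/(h·4πr²). In series:
R_aluminium shell = (1/0.225 − 1/0.238)/(4π×200) = 9.659×10^-5 K/W
R_perlite board = (1/0.238 − 1/0.278)/(4π×0.0493) = 0.9758 K/W
R_total = 0.9759 K/W
Q = ΔT/R_total = 262/0.9759

Q ≈ 268 W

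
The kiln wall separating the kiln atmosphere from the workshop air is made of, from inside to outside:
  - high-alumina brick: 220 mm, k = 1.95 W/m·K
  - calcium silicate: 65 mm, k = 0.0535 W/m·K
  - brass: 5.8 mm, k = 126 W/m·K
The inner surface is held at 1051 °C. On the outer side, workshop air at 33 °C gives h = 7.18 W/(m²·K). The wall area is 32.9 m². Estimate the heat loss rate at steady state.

Q ≈ 22800 W

Treating each layer as a thermal resistance in series:
R_high-alumina brick = L/(kA) = 0.22/(1.95×32.9) = 0.003429 K/W
R_calcium silicate = L/(kA) = 0.065/(0.0535×32.9) = 0.03693 K/W
R_brass = L/(kA) = 0.0058/(126×32.9) = 1.399×10^-6 K/W
R_outer film = 1/(h_o·A) = 1/(7.18×32.9) = 0.004233 K/W
R_total = 0.04459 K/W
Q = ΔT / R_total = 1018 / 0.04459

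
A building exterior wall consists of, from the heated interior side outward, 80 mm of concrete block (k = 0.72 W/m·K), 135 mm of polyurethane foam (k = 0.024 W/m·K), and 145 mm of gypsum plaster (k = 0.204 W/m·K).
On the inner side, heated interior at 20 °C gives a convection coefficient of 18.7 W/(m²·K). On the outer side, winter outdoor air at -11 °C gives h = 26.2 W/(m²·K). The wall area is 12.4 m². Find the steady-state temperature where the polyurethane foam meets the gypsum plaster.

Using the resistance-network approach (series):
R_inner film = 1/(h_i·A) = 1/(18.7×12.4) = 0.004313 K/W
R_concrete block = L/(kA) = 0.08/(0.72×12.4) = 0.008961 K/W
R_polyurethane foam = L/(kA) = 0.135/(0.024×12.4) = 0.4536 K/W
R_gypsum plaster = L/(kA) = 0.145/(0.204×12.4) = 0.05732 K/W
R_outer film = 1/(h_o·A) = 1/(26.2×12.4) = 0.003078 K/W
R_total = 0.5273 K/W;  Q = ΔT/R_total = 31/0.5273 = 58.79 W
T_interface = T_inner − Q·ΣR(inner→interface) = 20 − 58.8×0.4669

T ≈ -7.45 °C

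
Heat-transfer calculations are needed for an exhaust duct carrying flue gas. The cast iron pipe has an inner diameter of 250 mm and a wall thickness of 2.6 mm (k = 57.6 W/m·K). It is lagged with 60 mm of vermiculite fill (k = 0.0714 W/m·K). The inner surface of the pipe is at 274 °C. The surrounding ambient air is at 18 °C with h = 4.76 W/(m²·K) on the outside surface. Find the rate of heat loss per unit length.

For a radial system each layer contributes R = ln(r_out/r_in)/(2πkL); films add R = 1/(hA).
R_cast iron pipe wall = ln(127.6/125)/(2π×57.6×1) = 5.688×10^-5 K/W
R_vermiculite fill = ln(187.6/127.6)/(2π×0.0714×1) = 0.8591 K/W
R_outer film = 1/(h_o·2πr_oL) = 1/(4.76×2π×0.1876×1) = 0.1782 K/W
R_total = 1.037 K/W
Q = ΔT/R_total = 256/1.037

q′ ≈ 247 W/m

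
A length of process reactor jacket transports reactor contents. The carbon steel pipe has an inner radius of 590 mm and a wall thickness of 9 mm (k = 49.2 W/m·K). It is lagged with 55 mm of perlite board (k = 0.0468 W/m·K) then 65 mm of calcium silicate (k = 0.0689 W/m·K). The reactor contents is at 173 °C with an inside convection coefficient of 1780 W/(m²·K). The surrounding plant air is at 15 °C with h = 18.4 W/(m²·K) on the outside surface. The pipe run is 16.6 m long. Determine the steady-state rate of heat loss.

Q ≈ 4950 W

Per-layer cylindrical resistances, series-summed:
R_inner film = 1/(h_i·2πr₁L) = 1/(1780×2π×0.59×16.6) = 9.129×10^-6 K/W
R_carbon steel pipe wall = ln(599/590)/(2π×49.2×16.6) = 2.95×10^-6 K/W
R_perlite board = ln(654/599)/(2π×0.0468×16.6) = 0.018 K/W
R_calcium silicate = ln(719/654)/(2π×0.0689×16.6) = 0.01319 K/W
R_outer film = 1/(h_o·2πr_oL) = 1/(18.4×2π×0.719×16.6) = 7.247×10^-4 K/W
R_total = 0.03192 K/W
Q = ΔT/R_total = 158/0.03192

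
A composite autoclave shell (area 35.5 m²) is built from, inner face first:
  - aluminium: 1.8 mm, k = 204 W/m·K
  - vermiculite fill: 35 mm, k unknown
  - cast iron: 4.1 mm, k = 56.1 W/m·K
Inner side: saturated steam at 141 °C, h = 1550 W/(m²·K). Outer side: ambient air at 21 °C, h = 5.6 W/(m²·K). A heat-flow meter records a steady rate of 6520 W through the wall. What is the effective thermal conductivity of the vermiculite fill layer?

k ≈ 0.0738 W/(m·K)

Model the wall as resistances in series:
R_inner film = 1/(h_i·A) = 1/(1550×35.5) = 1.817×10^-5 K/W
R_aluminium = L/(kA) = 0.0018/(204×35.5) = 2.486×10^-7 K/W
R_cast iron = L/(kA) = 0.0041/(56.1×35.5) = 2.059×10^-6 K/W
R_outer film = 1/(h_o·A) = 1/(5.6×35.5) = 0.00503 K/W
Sum of known resistances R_other = 0.005051 K/W
Total R = ΔT/Q = 120/6520 = 0.0184 K/W
R_vermiculite fill = R_total − R_other = 0.01335 K/W
k = L/(R·A) = 0.035/(0.01335×35.5)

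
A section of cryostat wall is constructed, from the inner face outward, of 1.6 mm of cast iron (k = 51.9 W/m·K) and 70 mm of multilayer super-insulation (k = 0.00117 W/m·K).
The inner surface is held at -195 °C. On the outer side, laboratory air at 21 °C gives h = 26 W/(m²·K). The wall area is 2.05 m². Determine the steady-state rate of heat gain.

Model the wall as resistances in series:
R_cast iron = L/(kA) = 0.0016/(51.9×2.05) = 1.504×10^-5 K/W
R_multilayer super-insulation = L/(kA) = 0.07/(0.00117×2.05) = 29.18 K/W
R_outer film = 1/(h_o·A) = 1/(26×2.05) = 0.01876 K/W
R_total = 29.2 K/W
Q = ΔT / R_total = 216 / 29.2

Q ≈ 7.4 W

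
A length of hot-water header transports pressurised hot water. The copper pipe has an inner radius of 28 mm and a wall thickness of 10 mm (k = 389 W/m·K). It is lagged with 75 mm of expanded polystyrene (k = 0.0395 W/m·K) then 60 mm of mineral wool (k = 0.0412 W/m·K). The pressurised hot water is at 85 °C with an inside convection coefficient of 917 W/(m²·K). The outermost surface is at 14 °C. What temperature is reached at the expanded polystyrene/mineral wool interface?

Radial resistances (cylindrical: R_cond = ln(r_o/r_i)/(2πkL), R_conv = 1/(h·2πrL)):
R_inner film = 1/(h_i·2πr₁L) = 1/(917×2π×0.028×1) = 0.006199 K/W
R_copper pipe wall = ln(38/28)/(2π×389×1) = 1.249×10^-4 K/W
R_expanded polystyrene = ln(113/38)/(2π×0.0395×1) = 4.391 K/W
R_mineral wool = ln(173/113)/(2π×0.0412×1) = 1.645 K/W
R_total = 6.043 K/W
Q = ΔT/R_total = 71/6.043
Q = 11.7 W/m
T_interface = T_inner − Q·ΣR(inner→interface) = 85 − 11.7×4.397

T ≈ 33.3 °C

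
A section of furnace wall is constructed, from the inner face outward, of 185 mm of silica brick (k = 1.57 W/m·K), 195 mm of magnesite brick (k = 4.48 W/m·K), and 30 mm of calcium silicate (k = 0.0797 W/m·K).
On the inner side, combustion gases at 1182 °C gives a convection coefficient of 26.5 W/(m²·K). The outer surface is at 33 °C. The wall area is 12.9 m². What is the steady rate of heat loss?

Q ≈ 25800 W

Series thermal resistances:
R_inner film = 1/(h_i·A) = 1/(26.5×12.9) = 0.002925 K/W
R_silica brick = L/(kA) = 0.185/(1.57×12.9) = 0.009134 K/W
R_magnesite brick = L/(kA) = 0.195/(4.48×12.9) = 0.003374 K/W
R_calcium silicate = L/(kA) = 0.03/(0.0797×12.9) = 0.02918 K/W
R_total = 0.04461 K/W
Q = ΔT / R_total = 1149 / 0.04461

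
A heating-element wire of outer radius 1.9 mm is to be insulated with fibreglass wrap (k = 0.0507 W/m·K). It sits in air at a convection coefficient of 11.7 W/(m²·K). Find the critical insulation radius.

r_cr ≈ 4.33 mm

For a cylinder r_cr = k/h = 0.0507/11.7
r_cr = 4.33 mm; since the bare radius (1.9 mm) is below r_cr, adding a thin layer of insulation will *increase* heat loss.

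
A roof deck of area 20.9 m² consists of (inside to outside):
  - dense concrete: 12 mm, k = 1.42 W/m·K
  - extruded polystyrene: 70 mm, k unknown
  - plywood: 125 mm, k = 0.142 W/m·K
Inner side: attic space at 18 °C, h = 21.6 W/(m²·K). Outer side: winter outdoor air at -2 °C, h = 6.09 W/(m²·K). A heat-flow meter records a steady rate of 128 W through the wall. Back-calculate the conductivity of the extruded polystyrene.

k ≈ 0.0323 W/(m·K)

Treating each layer as a thermal resistance in series:
R_inner film = 1/(h_i·A) = 1/(21.6×20.9) = 0.002215 K/W
R_dense concrete = L/(kA) = 0.012/(1.42×20.9) = 4.043×10^-4 K/W
R_plywood = L/(kA) = 0.125/(0.142×20.9) = 0.04212 K/W
R_outer film = 1/(h_o·A) = 1/(6.09×20.9) = 0.007857 K/W
Sum of known resistances R_other = 0.05259 K/W
Total R = ΔT/Q = 20/128 = 0.1562 K/W
R_extruded polystyrene = R_total − R_other = 0.1037 K/W
k = L/(R·A) = 0.07/(0.1037×20.9)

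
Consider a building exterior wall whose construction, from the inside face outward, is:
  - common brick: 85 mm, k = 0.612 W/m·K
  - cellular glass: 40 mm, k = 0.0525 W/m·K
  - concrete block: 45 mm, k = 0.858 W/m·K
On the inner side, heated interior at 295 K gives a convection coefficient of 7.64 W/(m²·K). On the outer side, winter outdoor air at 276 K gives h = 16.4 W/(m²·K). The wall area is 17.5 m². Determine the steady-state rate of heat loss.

Treating each layer as a thermal resistance in series:
R_inner film = 1/(h_i·A) = 1/(7.64×17.5) = 0.007479 K/W
R_common brick = L/(kA) = 0.085/(0.612×17.5) = 0.007937 K/W
R_cellular glass = L/(kA) = 0.04/(0.0525×17.5) = 0.04354 K/W
R_concrete block = L/(kA) = 0.045/(0.858×17.5) = 0.002997 K/W
R_outer film = 1/(h_o·A) = 1/(16.4×17.5) = 0.003484 K/W
R_total = 0.06543 K/W
Q = ΔT / R_total = 19 / 0.06543

Q ≈ 290 W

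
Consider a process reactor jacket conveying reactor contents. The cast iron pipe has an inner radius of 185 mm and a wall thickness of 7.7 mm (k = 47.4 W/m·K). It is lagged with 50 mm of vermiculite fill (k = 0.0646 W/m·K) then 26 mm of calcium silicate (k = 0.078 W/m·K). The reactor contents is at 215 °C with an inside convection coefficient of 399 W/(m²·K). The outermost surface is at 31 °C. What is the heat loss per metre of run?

q′ ≈ 236 W/m

Per-layer cylindrical resistances, series-summed:
R_inner film = 1/(h_i·2πr₁L) = 1/(399×2π×0.185×1) = 0.002156 K/W
R_cast iron pipe wall = ln(192.7/185)/(2π×47.4×1) = 1.369×10^-4 K/W
R_vermiculite fill = ln(242.7/192.7)/(2π×0.0646×1) = 0.5684 K/W
R_calcium silicate = ln(268.7/242.7)/(2π×0.078×1) = 0.2077 K/W
R_total = 0.7783 K/W
Q = ΔT/R_total = 184/0.7783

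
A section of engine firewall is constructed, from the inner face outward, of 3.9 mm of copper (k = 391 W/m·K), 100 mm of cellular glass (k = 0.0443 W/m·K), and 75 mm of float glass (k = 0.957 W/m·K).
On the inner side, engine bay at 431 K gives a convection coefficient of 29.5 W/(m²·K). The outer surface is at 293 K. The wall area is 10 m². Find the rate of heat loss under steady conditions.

Thermal resistances in series:
R_inner film = 1/(h_i·A) = 1/(29.5×10) = 0.00339 K/W
R_copper = L/(kA) = 0.0039/(391×10) = 9.974×10^-7 K/W
R_cellular glass = L/(kA) = 0.1/(0.0443×10) = 0.2257 K/W
R_float glass = L/(kA) = 0.075/(0.957×10) = 0.007837 K/W
R_total = 0.237 K/W
Q = ΔT / R_total = 138 / 0.237

Q ≈ 582 W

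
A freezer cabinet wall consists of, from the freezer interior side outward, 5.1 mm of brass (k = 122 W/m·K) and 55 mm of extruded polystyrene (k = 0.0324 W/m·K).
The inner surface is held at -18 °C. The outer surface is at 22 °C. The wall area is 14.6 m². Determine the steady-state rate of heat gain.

Q ≈ 344 W

Thermal resistances in series:
R_brass = L/(kA) = 0.0051/(122×14.6) = 2.863×10^-6 K/W
R_extruded polystyrene = L/(kA) = 0.055/(0.0324×14.6) = 0.1163 K/W
R_total = 0.1163 K/W
Q = ΔT / R_total = 40 / 0.1163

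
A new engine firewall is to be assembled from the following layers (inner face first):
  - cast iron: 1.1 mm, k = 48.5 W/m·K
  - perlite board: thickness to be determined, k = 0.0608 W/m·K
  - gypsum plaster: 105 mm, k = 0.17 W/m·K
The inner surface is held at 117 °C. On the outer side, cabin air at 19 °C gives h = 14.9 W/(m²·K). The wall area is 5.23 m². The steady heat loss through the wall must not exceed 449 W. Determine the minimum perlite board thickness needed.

Treating each layer as a thermal resistance in series:
R_cast iron = L/(kA) = 0.0011/(48.5×5.23) = 4.337×10^-6 K/W
R_gypsum plaster = L/(kA) = 0.105/(0.17×5.23) = 0.1181 K/W
R_outer film = 1/(h_o·A) = 1/(14.9×5.23) = 0.01283 K/W
Sum of the known resistances R_other = 0.1309 K/W
Required total resistance R_tot = ΔT/Q_allow = 98/449 = 0.2183 K/W
R_perlite board = R_tot − R_other = 0.08733 K/W
L = R·k·A = 0.08733×0.0608×5.23

L ≈ 27.8 mm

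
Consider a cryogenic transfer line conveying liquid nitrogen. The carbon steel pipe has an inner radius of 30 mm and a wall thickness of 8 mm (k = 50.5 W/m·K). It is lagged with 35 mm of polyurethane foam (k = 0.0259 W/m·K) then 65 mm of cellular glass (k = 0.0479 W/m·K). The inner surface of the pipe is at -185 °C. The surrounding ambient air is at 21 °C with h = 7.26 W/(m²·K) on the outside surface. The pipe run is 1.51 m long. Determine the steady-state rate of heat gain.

Q ≈ 49.5 W

Per-layer cylindrical resistances, series-summed:
R_carbon steel pipe wall = ln(38/30)/(2π×50.5×1.51) = 4.934×10^-4 K/W
R_polyurethane foam = ln(73/38)/(2π×0.0259×1.51) = 2.657 K/W
R_cellular glass = ln(138/73)/(2π×0.0479×1.51) = 1.401 K/W
R_outer film = 1/(h_o·2πr_oL) = 1/(7.26×2π×0.138×1.51) = 0.1052 K/W
R_total = 4.164 K/W
Q = ΔT/R_total = 206/4.164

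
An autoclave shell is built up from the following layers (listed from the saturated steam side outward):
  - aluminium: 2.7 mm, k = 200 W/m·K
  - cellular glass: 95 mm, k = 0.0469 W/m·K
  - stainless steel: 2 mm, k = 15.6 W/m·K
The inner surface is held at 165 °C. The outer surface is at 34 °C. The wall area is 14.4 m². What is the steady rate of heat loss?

Q ≈ 931 W

Model the wall as resistances in series:
R_aluminium = L/(kA) = 0.0027/(200×14.4) = 9.375×10^-7 K/W
R_cellular glass = L/(kA) = 0.095/(0.0469×14.4) = 0.1407 K/W
R_stainless steel = L/(kA) = 0.002/(15.6×14.4) = 8.903×10^-6 K/W
R_total = 0.1407 K/W
Q = ΔT / R_total = 131 / 0.1407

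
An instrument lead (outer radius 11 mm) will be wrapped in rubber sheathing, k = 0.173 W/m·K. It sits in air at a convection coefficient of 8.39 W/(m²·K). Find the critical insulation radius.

r_cr ≈ 20.6 mm

For a cylinder r_cr = k/h = 0.173/8.39
r_cr = 20.6 mm; since the bare radius (11 mm) is below r_cr, adding a thin layer of insulation will *increase* heat loss.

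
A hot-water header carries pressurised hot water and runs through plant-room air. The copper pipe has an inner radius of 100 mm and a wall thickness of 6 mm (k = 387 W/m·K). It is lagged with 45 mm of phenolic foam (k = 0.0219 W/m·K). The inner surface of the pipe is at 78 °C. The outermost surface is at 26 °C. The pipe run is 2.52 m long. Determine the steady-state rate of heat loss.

For a radial system each layer contributes R = ln(r_out/r_in)/(2πkL); films add R = 1/(hA).
R_copper pipe wall = ln(106/100)/(2π×387×2.52) = 9.509×10^-6 K/W
R_phenolic foam = ln(151/106)/(2π×0.0219×2.52) = 1.02 K/W
R_total = 1.02 K/W
Q = ΔT/R_total = 52/1.02

Q ≈ 51 W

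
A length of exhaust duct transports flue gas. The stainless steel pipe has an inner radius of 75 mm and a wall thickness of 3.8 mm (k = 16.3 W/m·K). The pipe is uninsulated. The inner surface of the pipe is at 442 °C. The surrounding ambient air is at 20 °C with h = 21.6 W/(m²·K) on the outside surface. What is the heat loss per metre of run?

q′ ≈ 4490 W/m

For a radial system each layer contributes R = ln(r_out/r_in)/(2πkL); films add R = 1/(hA).
R_stainless steel pipe wall = ln(78.8/75)/(2π×16.3×1) = 4.826×10^-4 K/W
R_outer film = 1/(h_o·2πr_oL) = 1/(21.6×2π×0.0788×1) = 0.09351 K/W
R_total = 0.09399 K/W
Q = ΔT/R_total = 422/0.09399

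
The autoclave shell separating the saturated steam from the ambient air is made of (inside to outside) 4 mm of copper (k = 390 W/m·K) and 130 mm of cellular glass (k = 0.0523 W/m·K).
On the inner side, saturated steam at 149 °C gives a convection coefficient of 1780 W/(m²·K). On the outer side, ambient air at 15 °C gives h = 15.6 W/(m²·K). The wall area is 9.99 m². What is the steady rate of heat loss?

Series thermal resistances:
R_inner film = 1/(h_i·A) = 1/(1780×9.99) = 5.624×10^-5 K/W
R_copper = L/(kA) = 0.004/(390×9.99) = 1.027×10^-6 K/W
R_cellular glass = L/(kA) = 0.13/(0.0523×9.99) = 0.2488 K/W
R_outer film = 1/(h_o·A) = 1/(15.6×9.99) = 0.006417 K/W
R_total = 0.2553 K/W
Q = ΔT / R_total = 134 / 0.2553

Q ≈ 525 W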